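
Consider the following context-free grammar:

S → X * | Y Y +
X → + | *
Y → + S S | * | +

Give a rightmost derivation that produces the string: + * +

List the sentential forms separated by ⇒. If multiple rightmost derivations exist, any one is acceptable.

S ⇒ Y Y + ⇒ Y * + ⇒ + * +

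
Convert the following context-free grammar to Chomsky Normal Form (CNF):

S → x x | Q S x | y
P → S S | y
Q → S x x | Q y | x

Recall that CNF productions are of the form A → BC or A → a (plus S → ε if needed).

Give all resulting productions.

TX → x; S → y; P → y; TY → y; Q → x; S → TX TX; S → Q X0; X0 → S TX; P → S S; Q → S X1; X1 → TX TX; Q → Q TY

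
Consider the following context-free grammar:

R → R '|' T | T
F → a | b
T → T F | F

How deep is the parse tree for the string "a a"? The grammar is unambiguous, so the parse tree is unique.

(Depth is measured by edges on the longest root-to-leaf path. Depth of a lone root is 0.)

4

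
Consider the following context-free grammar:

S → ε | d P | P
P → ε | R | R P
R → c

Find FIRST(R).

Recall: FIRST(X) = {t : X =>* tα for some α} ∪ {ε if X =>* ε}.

We compute FIRST(R) using the standard algorithm.
FIRST(P) = {c, ε}
FIRST(R) = {c}
FIRST(S) = {c, d, ε}
Therefore, FIRST(R) = {c}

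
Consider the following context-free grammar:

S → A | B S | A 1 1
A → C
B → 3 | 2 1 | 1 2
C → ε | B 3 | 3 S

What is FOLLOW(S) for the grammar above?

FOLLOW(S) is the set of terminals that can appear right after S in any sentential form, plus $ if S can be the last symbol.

We compute FOLLOW(S) using the standard algorithm.
FOLLOW(S) starts with {$}.
FIRST(A) = {1, 2, 3, ε}
FIRST(B) = {1, 2, 3}
FIRST(C) = {1, 2, 3, ε}
FIRST(S) = {1, 2, 3, ε}
FOLLOW(A) = {$, 1}
FOLLOW(B) = {$, 1, 2, 3}
FOLLOW(C) = {$, 1}
FOLLOW(S) = {$, 1}
Therefore, FOLLOW(S) = {$, 1}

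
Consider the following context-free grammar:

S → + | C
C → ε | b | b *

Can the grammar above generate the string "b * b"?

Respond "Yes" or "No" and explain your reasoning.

No - no valid derivation exists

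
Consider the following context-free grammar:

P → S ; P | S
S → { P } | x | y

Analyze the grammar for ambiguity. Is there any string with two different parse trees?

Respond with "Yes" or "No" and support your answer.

No - the grammar is unambiguous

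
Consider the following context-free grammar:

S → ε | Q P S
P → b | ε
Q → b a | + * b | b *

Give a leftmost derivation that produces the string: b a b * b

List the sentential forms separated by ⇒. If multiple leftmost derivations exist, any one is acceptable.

S ⇒ Q P S ⇒ b a P S ⇒ b a S ⇒ b a Q P S ⇒ b a b * P S ⇒ b a b * b S ⇒ b a b * b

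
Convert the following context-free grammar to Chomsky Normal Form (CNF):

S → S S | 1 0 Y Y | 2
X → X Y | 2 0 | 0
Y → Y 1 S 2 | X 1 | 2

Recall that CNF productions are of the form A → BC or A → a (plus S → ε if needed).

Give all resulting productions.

T1 → 1; T0 → 0; S → 2; T2 → 2; X → 0; Y → 2; S → S S; S → T1 X0; X0 → T0 X1; X1 → Y Y; X → X Y; X → T2 T0; Y → Y X2; X2 → T1 X3; X3 → S T2; Y → X T1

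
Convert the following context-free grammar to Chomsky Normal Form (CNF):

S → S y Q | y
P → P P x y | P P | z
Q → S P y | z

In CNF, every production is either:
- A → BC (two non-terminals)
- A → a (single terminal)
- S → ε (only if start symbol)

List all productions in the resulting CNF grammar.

TY → y; S → y; TX → x; P → z; Q → z; S → S X0; X0 → TY Q; P → P X1; X1 → P X2; X2 → TX TY; P → P P; Q → S X3; X3 → P TY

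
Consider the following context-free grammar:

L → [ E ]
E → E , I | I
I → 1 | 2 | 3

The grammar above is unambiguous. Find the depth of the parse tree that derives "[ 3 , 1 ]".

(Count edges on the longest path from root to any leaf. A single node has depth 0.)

4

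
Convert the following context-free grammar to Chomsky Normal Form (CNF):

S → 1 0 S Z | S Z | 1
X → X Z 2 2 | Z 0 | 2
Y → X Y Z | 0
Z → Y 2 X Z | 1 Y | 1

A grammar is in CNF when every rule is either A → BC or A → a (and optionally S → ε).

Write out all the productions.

T1 → 1; T0 → 0; S → 1; T2 → 2; X → 2; Y → 0; Z → 1; S → T1 X0; X0 → T0 X1; X1 → S Z; S → S Z; X → X X2; X2 → Z X3; X3 → T2 T2; X → Z T0; Y → X X4; X4 → Y Z; Z → Y X5; X5 → T2 X6; X6 → X Z; Z → T1 Y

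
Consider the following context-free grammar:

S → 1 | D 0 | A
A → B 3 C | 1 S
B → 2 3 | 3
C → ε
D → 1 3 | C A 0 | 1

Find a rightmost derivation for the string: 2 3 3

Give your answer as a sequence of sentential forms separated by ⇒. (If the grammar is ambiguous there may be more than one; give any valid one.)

S ⇒ A ⇒ B 3 C ⇒ B 3 ⇒ 2 3 3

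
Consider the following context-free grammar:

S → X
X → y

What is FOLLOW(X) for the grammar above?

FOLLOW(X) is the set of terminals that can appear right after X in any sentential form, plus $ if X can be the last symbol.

We compute FOLLOW(X) using the standard algorithm.
FOLLOW(S) starts with {$}.
FIRST(S) = {y}
FIRST(X) = {y}
FOLLOW(S) = {$}
FOLLOW(X) = {$}
Therefore, FOLLOW(X) = {$}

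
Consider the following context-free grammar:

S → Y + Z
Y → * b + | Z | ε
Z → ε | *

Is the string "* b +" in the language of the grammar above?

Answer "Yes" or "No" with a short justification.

No - no valid derivation exists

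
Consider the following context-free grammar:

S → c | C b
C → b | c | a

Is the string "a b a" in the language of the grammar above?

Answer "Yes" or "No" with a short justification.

No - no valid derivation exists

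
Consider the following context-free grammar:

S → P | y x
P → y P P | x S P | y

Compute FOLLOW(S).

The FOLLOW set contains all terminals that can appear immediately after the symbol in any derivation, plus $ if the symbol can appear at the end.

We compute FOLLOW(S) using the standard algorithm.
FOLLOW(S) starts with {$}.
FIRST(P) = {x, y}
FIRST(S) = {x, y}
FOLLOW(P) = {$, x, y}
FOLLOW(S) = {$, x, y}
Therefore, FOLLOW(S) = {$, x, y}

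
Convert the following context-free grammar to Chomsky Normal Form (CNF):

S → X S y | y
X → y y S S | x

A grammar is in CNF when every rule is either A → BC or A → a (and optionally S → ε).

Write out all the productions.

TY → y; S → y; X → x; S → X X0; X0 → S TY; X → TY X1; X1 → TY X2; X2 → S S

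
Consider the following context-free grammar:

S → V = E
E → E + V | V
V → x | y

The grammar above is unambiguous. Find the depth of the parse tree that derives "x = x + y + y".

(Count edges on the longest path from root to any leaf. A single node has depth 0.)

5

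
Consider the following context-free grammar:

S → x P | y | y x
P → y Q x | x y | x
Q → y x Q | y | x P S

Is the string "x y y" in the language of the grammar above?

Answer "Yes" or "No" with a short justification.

No - no valid derivation exists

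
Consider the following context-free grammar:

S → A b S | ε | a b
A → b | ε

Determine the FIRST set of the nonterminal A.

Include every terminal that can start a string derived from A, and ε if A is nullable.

We compute FIRST(A) using the standard algorithm.
FIRST(A) = {b, ε}
FIRST(S) = {a, b, ε}
Therefore, FIRST(A) = {b, ε}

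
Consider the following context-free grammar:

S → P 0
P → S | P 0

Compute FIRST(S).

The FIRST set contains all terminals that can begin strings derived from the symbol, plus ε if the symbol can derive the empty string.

We compute FIRST(S) using the standard algorithm.
FIRST(P) = {}
FIRST(S) = {}
Therefore, FIRST(S) = {}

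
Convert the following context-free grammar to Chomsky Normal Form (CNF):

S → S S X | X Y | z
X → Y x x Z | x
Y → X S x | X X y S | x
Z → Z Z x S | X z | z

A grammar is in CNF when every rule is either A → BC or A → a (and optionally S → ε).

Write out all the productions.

S → z; TX → x; X → x; TY → y; Y → x; TZ → z; Z → z; S → S X0; X0 → S X; S → X Y; X → Y X1; X1 → TX X2; X2 → TX Z; Y → X X3; X3 → S TX; Y → X X4; X4 → X X5; X5 → TY S; Z → Z X6; X6 → Z X7; X7 → TX S; Z → X TZ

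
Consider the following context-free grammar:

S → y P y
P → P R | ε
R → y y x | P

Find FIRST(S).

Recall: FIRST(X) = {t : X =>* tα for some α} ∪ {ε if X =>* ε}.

We compute FIRST(S) using the standard algorithm.
FIRST(P) = {y, ε}
FIRST(R) = {y, ε}
FIRST(S) = {y}
Therefore, FIRST(S) = {y}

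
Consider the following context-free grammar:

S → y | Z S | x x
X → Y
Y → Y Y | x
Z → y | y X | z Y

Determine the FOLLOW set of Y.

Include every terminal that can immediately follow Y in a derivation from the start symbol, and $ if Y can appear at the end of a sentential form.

We compute FOLLOW(Y) using the standard algorithm.
FOLLOW(S) starts with {$}.
FIRST(S) = {x, y, z}
FIRST(X) = {x}
FIRST(Y) = {x}
FIRST(Z) = {y, z}
FOLLOW(S) = {$}
FOLLOW(X) = {x, y, z}
FOLLOW(Y) = {x, y, z}
FOLLOW(Z) = {x, y, z}
Therefore, FOLLOW(Y) = {x, y, z}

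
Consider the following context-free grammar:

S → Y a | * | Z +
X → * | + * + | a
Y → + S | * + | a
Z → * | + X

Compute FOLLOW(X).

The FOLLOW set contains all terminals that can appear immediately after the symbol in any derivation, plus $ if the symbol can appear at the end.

We compute FOLLOW(X) using the standard algorithm.
FOLLOW(S) starts with {$}.
FIRST(S) = {*, +, a}
FIRST(X) = {*, +, a}
FIRST(Y) = {*, +, a}
FIRST(Z) = {*, +}
FOLLOW(S) = {$, a}
FOLLOW(X) = {+}
FOLLOW(Y) = {a}
FOLLOW(Z) = {+}
Therefore, FOLLOW(X) = {+}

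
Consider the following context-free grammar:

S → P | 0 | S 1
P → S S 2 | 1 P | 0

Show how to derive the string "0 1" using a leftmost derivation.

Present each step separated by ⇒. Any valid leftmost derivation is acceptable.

S ⇒ S 1 ⇒ P 1 ⇒ 0 1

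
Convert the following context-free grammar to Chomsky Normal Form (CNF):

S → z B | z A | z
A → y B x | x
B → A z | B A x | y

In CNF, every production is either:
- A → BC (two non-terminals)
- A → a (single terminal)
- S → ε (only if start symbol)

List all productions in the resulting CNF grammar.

TZ → z; S → z; TY → y; TX → x; A → x; B → y; S → TZ B; S → TZ A; A → TY X0; X0 → B TX; B → A TZ; B → B X1; X1 → A TX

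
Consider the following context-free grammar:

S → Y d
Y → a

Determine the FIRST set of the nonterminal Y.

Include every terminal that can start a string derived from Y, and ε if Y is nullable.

We compute FIRST(Y) using the standard algorithm.
FIRST(S) = {a}
FIRST(Y) = {a}
Therefore, FIRST(Y) = {a}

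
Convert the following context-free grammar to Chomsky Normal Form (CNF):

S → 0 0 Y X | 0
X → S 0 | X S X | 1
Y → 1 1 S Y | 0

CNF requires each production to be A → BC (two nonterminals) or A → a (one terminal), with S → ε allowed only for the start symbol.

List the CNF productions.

T0 → 0; S → 0; X → 1; T1 → 1; Y → 0; S → T0 X0; X0 → T0 X1; X1 → Y X; X → S T0; X → X X2; X2 → S X; Y → T1 X3; X3 → T1 X4; X4 → S Y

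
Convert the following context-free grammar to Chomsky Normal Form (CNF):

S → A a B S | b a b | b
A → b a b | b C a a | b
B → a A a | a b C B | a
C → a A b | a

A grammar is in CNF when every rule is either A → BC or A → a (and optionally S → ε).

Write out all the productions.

TA → a; TB → b; S → b; A → b; B → a; C → a; S → A X0; X0 → TA X1; X1 → B S; S → TB X2; X2 → TA TB; A → TB X3; X3 → TA TB; A → TB X4; X4 → C X5; X5 → TA TA; B → TA X6; X6 → A TA; B → TA X7; X7 → TB X8; X8 → C B; C → TA X9; X9 → A TB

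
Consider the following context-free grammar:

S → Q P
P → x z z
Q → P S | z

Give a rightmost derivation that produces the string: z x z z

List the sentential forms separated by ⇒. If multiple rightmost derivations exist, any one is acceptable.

S ⇒ Q P ⇒ Q x z z ⇒ z x z z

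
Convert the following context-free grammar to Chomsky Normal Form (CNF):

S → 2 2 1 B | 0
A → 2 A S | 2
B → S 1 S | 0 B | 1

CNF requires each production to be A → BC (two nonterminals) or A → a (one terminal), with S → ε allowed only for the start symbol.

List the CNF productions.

T2 → 2; T1 → 1; S → 0; A → 2; T0 → 0; B → 1; S → T2 X0; X0 → T2 X1; X1 → T1 B; A → T2 X2; X2 → A S; B → S X3; X3 → T1 S; B → T0 B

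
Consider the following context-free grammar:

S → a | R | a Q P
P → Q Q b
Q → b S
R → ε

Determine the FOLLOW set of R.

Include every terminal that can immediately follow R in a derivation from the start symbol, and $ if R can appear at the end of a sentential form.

We compute FOLLOW(R) using the standard algorithm.
FOLLOW(S) starts with {$}.
FIRST(P) = {b}
FIRST(Q) = {b}
FIRST(R) = {ε}
FIRST(S) = {a, ε}
FOLLOW(P) = {$, b}
FOLLOW(Q) = {b}
FOLLOW(R) = {$, b}
FOLLOW(S) = {$, b}
Therefore, FOLLOW(R) = {$, b}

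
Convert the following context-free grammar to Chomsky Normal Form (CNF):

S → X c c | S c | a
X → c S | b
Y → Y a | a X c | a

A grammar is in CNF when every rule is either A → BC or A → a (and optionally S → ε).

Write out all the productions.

TC → c; S → a; X → b; TA → a; Y → a; S → X X0; X0 → TC TC; S → S TC; X → TC S; Y → Y TA; Y → TA X1; X1 → X TC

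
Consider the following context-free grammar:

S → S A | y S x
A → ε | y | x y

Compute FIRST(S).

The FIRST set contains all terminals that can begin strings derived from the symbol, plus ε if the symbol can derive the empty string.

We compute FIRST(S) using the standard algorithm.
FIRST(A) = {x, y, ε}
FIRST(S) = {y}
Therefore, FIRST(S) = {y}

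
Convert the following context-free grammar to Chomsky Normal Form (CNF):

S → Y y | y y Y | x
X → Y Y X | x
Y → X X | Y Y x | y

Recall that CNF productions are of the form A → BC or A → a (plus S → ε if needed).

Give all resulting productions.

TY → y; S → x; X → x; TX → x; Y → y; S → Y TY; S → TY X0; X0 → TY Y; X → Y X1; X1 → Y X; Y → X X; Y → Y X2; X2 → Y TX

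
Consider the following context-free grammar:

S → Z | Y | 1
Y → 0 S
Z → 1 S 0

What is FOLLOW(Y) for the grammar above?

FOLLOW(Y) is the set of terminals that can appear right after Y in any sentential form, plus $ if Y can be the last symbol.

We compute FOLLOW(Y) using the standard algorithm.
FOLLOW(S) starts with {$}.
FIRST(S) = {0, 1}
FIRST(Y) = {0}
FIRST(Z) = {1}
FOLLOW(S) = {$, 0}
FOLLOW(Y) = {$, 0}
FOLLOW(Z) = {$, 0}
Therefore, FOLLOW(Y) = {$, 0}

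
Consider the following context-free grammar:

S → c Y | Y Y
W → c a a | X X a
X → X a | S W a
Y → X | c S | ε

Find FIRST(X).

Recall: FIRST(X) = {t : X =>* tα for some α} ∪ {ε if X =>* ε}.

We compute FIRST(X) using the standard algorithm.
FIRST(S) = {c, ε}
FIRST(W) = {c}
FIRST(X) = {c}
FIRST(Y) = {c, ε}
Therefore, FIRST(X) = {c}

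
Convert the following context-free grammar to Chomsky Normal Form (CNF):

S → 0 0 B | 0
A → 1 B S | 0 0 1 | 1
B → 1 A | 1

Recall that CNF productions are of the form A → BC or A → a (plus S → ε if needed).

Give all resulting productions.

T0 → 0; S → 0; T1 → 1; A → 1; B → 1; S → T0 X0; X0 → T0 B; A → T1 X1; X1 → B S; A → T0 X2; X2 → T0 T1; B → T1 A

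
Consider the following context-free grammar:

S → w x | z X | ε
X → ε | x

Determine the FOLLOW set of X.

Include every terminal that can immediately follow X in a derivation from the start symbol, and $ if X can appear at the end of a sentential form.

We compute FOLLOW(X) using the standard algorithm.
FOLLOW(S) starts with {$}.
FIRST(S) = {w, z, ε}
FIRST(X) = {x, ε}
FOLLOW(S) = {$}
FOLLOW(X) = {$}
Therefore, FOLLOW(X) = {$}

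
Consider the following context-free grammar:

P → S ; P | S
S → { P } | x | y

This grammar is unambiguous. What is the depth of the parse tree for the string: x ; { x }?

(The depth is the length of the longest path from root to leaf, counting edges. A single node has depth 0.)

5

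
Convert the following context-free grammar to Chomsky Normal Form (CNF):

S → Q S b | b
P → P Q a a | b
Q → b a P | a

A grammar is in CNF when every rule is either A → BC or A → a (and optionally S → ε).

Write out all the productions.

TB → b; S → b; TA → a; P → b; Q → a; S → Q X0; X0 → S TB; P → P X1; X1 → Q X2; X2 → TA TA; Q → TB X3; X3 → TA P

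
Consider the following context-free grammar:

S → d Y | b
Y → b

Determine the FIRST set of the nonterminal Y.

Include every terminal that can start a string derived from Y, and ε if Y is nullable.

We compute FIRST(Y) using the standard algorithm.
FIRST(S) = {b, d}
FIRST(Y) = {b}
Therefore, FIRST(Y) = {b}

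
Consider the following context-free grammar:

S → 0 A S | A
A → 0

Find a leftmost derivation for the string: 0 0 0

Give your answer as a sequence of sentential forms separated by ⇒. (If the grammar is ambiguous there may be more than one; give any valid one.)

S ⇒ 0 A S ⇒ 0 0 S ⇒ 0 0 A ⇒ 0 0 0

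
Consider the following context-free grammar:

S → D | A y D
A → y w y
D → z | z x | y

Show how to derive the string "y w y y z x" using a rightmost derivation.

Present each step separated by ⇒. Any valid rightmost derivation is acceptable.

S ⇒ A y D ⇒ A y z x ⇒ y w y y z x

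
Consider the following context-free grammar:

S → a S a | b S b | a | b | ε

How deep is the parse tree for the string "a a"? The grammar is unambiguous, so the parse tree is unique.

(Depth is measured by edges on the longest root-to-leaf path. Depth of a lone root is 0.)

2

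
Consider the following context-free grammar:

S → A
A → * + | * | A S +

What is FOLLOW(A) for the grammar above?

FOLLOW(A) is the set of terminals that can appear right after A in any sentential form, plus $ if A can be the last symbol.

We compute FOLLOW(A) using the standard algorithm.
FOLLOW(S) starts with {$}.
FIRST(A) = {*}
FIRST(S) = {*}
FOLLOW(A) = {$, *, +}
FOLLOW(S) = {$, +}
Therefore, FOLLOW(A) = {$, *, +}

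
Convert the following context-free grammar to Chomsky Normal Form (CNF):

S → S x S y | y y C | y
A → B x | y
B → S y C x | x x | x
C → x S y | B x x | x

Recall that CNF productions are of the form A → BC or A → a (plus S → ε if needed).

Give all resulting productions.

TX → x; TY → y; S → y; A → y; B → x; C → x; S → S X0; X0 → TX X1; X1 → S TY; S → TY X2; X2 → TY C; A → B TX; B → S X3; X3 → TY X4; X4 → C TX; B → TX TX; C → TX X5; X5 → S TY; C → B X6; X6 → TX TX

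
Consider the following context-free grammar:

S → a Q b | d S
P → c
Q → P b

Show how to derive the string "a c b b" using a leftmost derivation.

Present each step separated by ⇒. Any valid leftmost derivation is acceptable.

S ⇒ a Q b ⇒ a P b b ⇒ a c b b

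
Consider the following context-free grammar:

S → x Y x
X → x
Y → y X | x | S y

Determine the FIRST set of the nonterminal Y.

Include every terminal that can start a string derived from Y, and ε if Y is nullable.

We compute FIRST(Y) using the standard algorithm.
FIRST(S) = {x}
FIRST(X) = {x}
FIRST(Y) = {x, y}
Therefore, FIRST(Y) = {x, y}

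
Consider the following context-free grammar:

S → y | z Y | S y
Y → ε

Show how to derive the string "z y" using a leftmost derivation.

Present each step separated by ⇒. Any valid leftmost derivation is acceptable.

S ⇒ S y ⇒ z Y y ⇒ z y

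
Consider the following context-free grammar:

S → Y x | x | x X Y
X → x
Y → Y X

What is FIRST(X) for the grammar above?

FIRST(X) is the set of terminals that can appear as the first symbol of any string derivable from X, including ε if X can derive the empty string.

We compute FIRST(X) using the standard algorithm.
FIRST(S) = {x}
FIRST(X) = {x}
FIRST(Y) = {}
Therefore, FIRST(X) = {x}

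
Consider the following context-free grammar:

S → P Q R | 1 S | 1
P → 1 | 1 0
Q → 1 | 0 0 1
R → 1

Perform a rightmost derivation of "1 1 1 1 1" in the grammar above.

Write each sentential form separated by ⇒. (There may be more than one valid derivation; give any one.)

S ⇒ 1 S ⇒ 1 1 S ⇒ 1 1 1 S ⇒ 1 1 1 1 S ⇒ 1 1 1 1 1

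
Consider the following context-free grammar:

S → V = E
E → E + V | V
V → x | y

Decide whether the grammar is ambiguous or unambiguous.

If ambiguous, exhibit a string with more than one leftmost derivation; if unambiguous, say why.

Unambiguous - every string in the language has a unique leftmost derivation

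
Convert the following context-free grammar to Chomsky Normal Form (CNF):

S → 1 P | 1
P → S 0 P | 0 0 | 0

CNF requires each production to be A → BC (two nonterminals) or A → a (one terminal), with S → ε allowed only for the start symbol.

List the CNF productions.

T1 → 1; S → 1; T0 → 0; P → 0; S → T1 P; P → S X0; X0 → T0 P; P → T0 T0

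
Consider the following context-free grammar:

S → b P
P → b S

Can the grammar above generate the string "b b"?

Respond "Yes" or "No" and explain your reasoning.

No - no valid derivation exists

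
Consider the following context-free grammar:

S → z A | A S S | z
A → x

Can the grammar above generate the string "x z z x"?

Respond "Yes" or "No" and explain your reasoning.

Yes - a valid derivation exists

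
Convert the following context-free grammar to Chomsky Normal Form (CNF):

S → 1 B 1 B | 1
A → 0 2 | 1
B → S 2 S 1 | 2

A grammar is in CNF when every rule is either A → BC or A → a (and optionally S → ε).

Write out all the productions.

T1 → 1; S → 1; T0 → 0; T2 → 2; A → 1; B → 2; S → T1 X0; X0 → B X1; X1 → T1 B; A → T0 T2; B → S X2; X2 → T2 X3; X3 → S T1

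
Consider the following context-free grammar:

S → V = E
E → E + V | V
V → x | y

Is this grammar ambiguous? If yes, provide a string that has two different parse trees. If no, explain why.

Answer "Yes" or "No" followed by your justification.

No - the grammar is unambiguous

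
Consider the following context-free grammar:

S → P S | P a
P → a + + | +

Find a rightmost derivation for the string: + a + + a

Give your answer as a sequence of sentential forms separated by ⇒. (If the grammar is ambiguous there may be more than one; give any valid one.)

S ⇒ P S ⇒ P P a ⇒ P a + + a ⇒ + a + + a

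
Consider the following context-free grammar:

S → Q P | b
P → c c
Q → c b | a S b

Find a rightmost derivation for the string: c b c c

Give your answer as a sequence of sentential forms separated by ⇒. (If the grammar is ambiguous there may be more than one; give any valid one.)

S ⇒ Q P ⇒ Q c c ⇒ c b c c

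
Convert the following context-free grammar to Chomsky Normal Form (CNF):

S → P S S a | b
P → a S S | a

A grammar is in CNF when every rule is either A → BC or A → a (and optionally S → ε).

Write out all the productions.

TA → a; S → b; P → a; S → P X0; X0 → S X1; X1 → S TA; P → TA X2; X2 → S S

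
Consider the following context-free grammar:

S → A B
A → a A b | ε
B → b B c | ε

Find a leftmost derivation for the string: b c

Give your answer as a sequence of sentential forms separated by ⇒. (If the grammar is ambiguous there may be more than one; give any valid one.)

S ⇒ A B ⇒ B ⇒ b B c ⇒ b c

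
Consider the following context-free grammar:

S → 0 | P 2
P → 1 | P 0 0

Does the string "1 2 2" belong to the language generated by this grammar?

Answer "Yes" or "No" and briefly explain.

No - no valid derivation exists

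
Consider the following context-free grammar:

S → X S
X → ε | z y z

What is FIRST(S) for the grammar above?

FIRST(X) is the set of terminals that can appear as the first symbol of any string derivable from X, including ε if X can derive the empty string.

We compute FIRST(S) using the standard algorithm.
FIRST(S) = {z}
FIRST(X) = {z, ε}
Therefore, FIRST(S) = {z}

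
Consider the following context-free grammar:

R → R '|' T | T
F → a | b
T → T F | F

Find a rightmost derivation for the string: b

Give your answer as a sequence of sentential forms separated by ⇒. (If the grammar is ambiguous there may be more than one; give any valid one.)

R ⇒ T ⇒ F ⇒ b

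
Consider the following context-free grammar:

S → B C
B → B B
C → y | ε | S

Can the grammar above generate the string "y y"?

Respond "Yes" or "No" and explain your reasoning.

No - no valid derivation exists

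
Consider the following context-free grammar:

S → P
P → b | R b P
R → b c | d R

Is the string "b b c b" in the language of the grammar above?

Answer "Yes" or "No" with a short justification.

No - no valid derivation exists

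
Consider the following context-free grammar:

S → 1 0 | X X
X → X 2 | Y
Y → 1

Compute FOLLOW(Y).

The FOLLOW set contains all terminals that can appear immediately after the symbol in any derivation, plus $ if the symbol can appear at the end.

We compute FOLLOW(Y) using the standard algorithm.
FOLLOW(S) starts with {$}.
FIRST(S) = {1}
FIRST(X) = {1}
FIRST(Y) = {1}
FOLLOW(S) = {$}
FOLLOW(X) = {$, 1, 2}
FOLLOW(Y) = {$, 1, 2}
Therefore, FOLLOW(Y) = {$, 1, 2}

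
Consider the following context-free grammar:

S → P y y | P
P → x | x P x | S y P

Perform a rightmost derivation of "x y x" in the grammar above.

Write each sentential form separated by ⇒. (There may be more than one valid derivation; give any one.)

S ⇒ P ⇒ S y P ⇒ S y x ⇒ P y x ⇒ x y x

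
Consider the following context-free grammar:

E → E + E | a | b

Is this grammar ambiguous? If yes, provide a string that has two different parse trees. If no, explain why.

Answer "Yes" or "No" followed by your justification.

Yes - the string 'b + a + b + a' has two distinct leftmost derivations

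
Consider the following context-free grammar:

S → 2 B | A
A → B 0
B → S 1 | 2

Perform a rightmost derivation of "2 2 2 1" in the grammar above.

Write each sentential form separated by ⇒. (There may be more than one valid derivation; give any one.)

S ⇒ 2 B ⇒ 2 S 1 ⇒ 2 2 B 1 ⇒ 2 2 2 1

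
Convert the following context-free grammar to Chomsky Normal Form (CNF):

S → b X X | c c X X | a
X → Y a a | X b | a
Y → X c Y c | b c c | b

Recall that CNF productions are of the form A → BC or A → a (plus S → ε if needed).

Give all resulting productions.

TB → b; TC → c; S → a; TA → a; X → a; Y → b; S → TB X0; X0 → X X; S → TC X1; X1 → TC X2; X2 → X X; X → Y X3; X3 → TA TA; X → X TB; Y → X X4; X4 → TC X5; X5 → Y TC; Y → TB X6; X6 → TC TC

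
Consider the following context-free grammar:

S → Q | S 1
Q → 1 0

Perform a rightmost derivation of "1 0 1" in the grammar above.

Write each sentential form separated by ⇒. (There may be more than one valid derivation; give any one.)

S ⇒ S 1 ⇒ Q 1 ⇒ 1 0 1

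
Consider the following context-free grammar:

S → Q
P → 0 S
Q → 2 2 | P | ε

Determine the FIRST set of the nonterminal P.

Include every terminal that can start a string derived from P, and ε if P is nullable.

We compute FIRST(P) using the standard algorithm.
FIRST(P) = {0}
FIRST(Q) = {0, 2, ε}
FIRST(S) = {0, 2, ε}
Therefore, FIRST(P) = {0}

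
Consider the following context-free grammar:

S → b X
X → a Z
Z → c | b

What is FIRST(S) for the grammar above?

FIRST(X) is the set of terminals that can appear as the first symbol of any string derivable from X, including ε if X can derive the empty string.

We compute FIRST(S) using the standard algorithm.
FIRST(S) = {b}
FIRST(X) = {a}
FIRST(Z) = {b, c}
Therefore, FIRST(S) = {b}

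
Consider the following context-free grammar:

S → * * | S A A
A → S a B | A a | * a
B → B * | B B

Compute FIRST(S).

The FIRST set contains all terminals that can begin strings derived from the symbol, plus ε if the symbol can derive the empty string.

We compute FIRST(S) using the standard algorithm.
FIRST(A) = {*}
FIRST(B) = {}
FIRST(S) = {*}
Therefore, FIRST(S) = {*}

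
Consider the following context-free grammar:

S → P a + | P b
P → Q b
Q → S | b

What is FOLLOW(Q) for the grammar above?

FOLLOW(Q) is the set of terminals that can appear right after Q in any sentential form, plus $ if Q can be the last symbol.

We compute FOLLOW(Q) using the standard algorithm.
FOLLOW(S) starts with {$}.
FIRST(P) = {b}
FIRST(Q) = {b}
FIRST(S) = {b}
FOLLOW(P) = {a, b}
FOLLOW(Q) = {b}
FOLLOW(S) = {$, b}
Therefore, FOLLOW(Q) = {b}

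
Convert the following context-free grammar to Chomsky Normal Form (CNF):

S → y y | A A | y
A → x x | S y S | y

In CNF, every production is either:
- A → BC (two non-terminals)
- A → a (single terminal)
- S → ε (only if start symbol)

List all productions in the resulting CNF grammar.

TY → y; S → y; TX → x; A → y; S → TY TY; S → A A; A → TX TX; A → S X0; X0 → TY S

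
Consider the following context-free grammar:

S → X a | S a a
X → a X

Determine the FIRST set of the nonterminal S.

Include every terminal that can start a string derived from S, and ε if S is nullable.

We compute FIRST(S) using the standard algorithm.
FIRST(S) = {a}
FIRST(X) = {a}
Therefore, FIRST(S) = {a}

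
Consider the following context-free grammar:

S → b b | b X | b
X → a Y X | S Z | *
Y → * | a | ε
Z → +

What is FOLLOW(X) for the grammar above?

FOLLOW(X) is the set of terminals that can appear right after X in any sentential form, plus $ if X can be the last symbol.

We compute FOLLOW(X) using the standard algorithm.
FOLLOW(S) starts with {$}.
FIRST(S) = {b}
FIRST(X) = {*, a, b}
FIRST(Y) = {*, a, ε}
FIRST(Z) = {+}
FOLLOW(S) = {$, +}
FOLLOW(X) = {$, +}
FOLLOW(Y) = {*, a, b}
FOLLOW(Z) = {$, +}
Therefore, FOLLOW(X) = {$, +}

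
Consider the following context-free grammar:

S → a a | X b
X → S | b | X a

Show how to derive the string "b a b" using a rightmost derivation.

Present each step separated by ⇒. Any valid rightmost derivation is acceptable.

S ⇒ X b ⇒ X a b ⇒ b a b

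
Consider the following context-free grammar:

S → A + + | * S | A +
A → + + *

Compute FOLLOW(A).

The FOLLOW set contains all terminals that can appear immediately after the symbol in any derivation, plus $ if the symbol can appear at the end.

We compute FOLLOW(A) using the standard algorithm.
FOLLOW(S) starts with {$}.
FIRST(A) = {+}
FIRST(S) = {*, +}
FOLLOW(A) = {+}
FOLLOW(S) = {$}
Therefore, FOLLOW(A) = {+}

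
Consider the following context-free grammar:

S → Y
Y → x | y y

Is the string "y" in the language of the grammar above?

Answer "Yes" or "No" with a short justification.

No - no valid derivation exists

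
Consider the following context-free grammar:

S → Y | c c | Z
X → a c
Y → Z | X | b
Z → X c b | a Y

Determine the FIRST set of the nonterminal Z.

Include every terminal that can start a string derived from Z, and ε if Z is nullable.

We compute FIRST(Z) using the standard algorithm.
FIRST(S) = {a, b, c}
FIRST(X) = {a}
FIRST(Y) = {a, b}
FIRST(Z) = {a}
Therefore, FIRST(Z) = {a}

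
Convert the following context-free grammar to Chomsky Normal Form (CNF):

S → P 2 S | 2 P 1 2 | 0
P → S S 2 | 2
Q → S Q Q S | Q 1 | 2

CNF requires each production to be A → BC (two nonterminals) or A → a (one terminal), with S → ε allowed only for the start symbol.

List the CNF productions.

T2 → 2; T1 → 1; S → 0; P → 2; Q → 2; S → P X0; X0 → T2 S; S → T2 X1; X1 → P X2; X2 → T1 T2; P → S X3; X3 → S T2; Q → S X4; X4 → Q X5; X5 → Q S; Q → Q T1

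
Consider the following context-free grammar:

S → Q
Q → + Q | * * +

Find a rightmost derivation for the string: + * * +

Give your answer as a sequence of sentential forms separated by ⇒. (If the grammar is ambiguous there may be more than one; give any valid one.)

S ⇒ Q ⇒ + Q ⇒ + * * +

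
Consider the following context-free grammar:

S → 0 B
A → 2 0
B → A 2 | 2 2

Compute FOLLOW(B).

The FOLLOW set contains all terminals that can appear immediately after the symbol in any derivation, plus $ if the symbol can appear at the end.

We compute FOLLOW(B) using the standard algorithm.
FOLLOW(S) starts with {$}.
FIRST(A) = {2}
FIRST(B) = {2}
FIRST(S) = {0}
FOLLOW(A) = {2}
FOLLOW(B) = {$}
FOLLOW(S) = {$}
Therefore, FOLLOW(B) = {$}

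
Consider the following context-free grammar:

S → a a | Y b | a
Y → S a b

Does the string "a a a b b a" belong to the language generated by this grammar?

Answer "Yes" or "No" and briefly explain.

No - no valid derivation exists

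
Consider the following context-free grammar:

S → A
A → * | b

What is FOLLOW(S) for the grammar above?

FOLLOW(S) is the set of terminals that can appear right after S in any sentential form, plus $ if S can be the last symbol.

We compute FOLLOW(S) using the standard algorithm.
FOLLOW(S) starts with {$}.
FIRST(A) = {*, b}
FIRST(S) = {*, b}
FOLLOW(A) = {$}
FOLLOW(S) = {$}
Therefore, FOLLOW(S) = {$}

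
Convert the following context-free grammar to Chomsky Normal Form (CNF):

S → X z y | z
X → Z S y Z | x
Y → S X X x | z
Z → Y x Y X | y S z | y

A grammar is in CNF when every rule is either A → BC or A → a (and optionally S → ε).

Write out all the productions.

TZ → z; TY → y; S → z; X → x; TX → x; Y → z; Z → y; S → X X0; X0 → TZ TY; X → Z X1; X1 → S X2; X2 → TY Z; Y → S X3; X3 → X X4; X4 → X TX; Z → Y X5; X5 → TX X6; X6 → Y X; Z → TY X7; X7 → S TZ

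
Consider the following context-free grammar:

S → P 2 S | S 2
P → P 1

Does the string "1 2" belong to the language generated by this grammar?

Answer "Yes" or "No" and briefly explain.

No - no valid derivation exists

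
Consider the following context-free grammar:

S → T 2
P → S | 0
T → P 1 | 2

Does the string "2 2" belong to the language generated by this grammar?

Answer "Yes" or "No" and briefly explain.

Yes - a valid derivation exists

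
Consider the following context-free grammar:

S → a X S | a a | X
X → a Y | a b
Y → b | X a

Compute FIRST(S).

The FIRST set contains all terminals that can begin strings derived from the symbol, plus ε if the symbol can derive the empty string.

We compute FIRST(S) using the standard algorithm.
FIRST(S) = {a}
FIRST(X) = {a}
FIRST(Y) = {a, b}
Therefore, FIRST(S) = {a}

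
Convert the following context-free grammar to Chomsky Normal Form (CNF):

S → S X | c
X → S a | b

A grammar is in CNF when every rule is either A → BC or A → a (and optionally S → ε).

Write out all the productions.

S → c; TA → a; X → b; S → S X; X → S TA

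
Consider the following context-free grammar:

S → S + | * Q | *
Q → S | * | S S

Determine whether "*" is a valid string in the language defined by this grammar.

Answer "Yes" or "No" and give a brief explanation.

Yes - a valid derivation exists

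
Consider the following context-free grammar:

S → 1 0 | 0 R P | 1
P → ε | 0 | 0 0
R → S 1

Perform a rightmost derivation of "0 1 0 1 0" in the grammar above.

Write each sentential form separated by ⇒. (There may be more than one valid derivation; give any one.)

S ⇒ 0 R P ⇒ 0 R 0 ⇒ 0 S 1 0 ⇒ 0 1 0 1 0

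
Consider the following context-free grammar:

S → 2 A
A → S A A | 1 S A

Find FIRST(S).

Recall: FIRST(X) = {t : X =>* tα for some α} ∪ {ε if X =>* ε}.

We compute FIRST(S) using the standard algorithm.
FIRST(A) = {1, 2}
FIRST(S) = {2}
Therefore, FIRST(S) = {2}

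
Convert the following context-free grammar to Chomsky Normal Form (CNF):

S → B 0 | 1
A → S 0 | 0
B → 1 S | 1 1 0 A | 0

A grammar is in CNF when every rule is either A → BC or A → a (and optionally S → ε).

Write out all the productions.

T0 → 0; S → 1; A → 0; T1 → 1; B → 0; S → B T0; A → S T0; B → T1 S; B → T1 X0; X0 → T1 X1; X1 → T0 A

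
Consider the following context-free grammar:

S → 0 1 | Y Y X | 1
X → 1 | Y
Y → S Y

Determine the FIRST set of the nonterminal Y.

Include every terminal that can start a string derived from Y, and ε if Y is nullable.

We compute FIRST(Y) using the standard algorithm.
FIRST(S) = {0, 1}
FIRST(X) = {0, 1}
FIRST(Y) = {0, 1}
Therefore, FIRST(Y) = {0, 1}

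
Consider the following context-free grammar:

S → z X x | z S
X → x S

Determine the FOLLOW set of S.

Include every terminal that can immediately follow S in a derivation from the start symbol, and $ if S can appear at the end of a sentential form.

We compute FOLLOW(S) using the standard algorithm.
FOLLOW(S) starts with {$}.
FIRST(S) = {z}
FIRST(X) = {x}
FOLLOW(S) = {$, x}
FOLLOW(X) = {x}
Therefore, FOLLOW(S) = {$, x}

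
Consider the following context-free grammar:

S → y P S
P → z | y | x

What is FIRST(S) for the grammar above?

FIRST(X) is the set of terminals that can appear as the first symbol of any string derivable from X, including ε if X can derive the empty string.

We compute FIRST(S) using the standard algorithm.
FIRST(P) = {x, y, z}
FIRST(S) = {y}
Therefore, FIRST(S) = {y}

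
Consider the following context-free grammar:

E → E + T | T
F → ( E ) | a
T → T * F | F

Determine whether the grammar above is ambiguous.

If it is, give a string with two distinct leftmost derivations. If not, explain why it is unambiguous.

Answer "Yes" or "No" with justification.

No - the grammar is unambiguous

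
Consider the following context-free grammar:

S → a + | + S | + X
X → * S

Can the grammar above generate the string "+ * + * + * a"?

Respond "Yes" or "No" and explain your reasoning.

No - no valid derivation exists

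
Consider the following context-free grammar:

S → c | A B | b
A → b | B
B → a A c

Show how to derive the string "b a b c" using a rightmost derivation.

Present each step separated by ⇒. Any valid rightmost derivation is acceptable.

S ⇒ A B ⇒ A a A c ⇒ A a b c ⇒ b a b c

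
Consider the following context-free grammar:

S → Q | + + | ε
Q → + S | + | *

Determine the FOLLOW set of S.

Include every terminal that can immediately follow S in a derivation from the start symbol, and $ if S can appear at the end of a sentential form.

We compute FOLLOW(S) using the standard algorithm.
FOLLOW(S) starts with {$}.
FIRST(Q) = {*, +}
FIRST(S) = {*, +, ε}
FOLLOW(Q) = {$}
FOLLOW(S) = {$}
Therefore, FOLLOW(S) = {$}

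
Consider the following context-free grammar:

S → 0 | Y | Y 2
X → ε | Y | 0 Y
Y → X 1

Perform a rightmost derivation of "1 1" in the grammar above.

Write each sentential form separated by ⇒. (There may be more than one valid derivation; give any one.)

S ⇒ Y ⇒ X 1 ⇒ Y 1 ⇒ X 1 1 ⇒ 1 1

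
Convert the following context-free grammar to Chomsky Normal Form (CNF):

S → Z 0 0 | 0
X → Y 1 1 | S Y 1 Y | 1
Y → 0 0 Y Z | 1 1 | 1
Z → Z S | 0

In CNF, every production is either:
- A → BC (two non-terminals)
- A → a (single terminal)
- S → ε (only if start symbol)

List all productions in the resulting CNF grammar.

T0 → 0; S → 0; T1 → 1; X → 1; Y → 1; Z → 0; S → Z X0; X0 → T0 T0; X → Y X1; X1 → T1 T1; X → S X2; X2 → Y X3; X3 → T1 Y; Y → T0 X4; X4 → T0 X5; X5 → Y Z; Y → T1 T1; Z → Z S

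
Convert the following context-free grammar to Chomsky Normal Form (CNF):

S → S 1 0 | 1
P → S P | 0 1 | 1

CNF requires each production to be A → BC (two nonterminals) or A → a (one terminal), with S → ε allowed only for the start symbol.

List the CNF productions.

T1 → 1; T0 → 0; S → 1; P → 1; S → S X0; X0 → T1 T0; P → S P; P → T0 T1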